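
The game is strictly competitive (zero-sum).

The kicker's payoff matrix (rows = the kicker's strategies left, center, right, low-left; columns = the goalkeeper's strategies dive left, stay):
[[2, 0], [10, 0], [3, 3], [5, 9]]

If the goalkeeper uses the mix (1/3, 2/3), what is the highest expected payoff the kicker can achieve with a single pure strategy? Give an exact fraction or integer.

left: (2)·(1/3) + (0)·(2/3) = 2/3.
center: (10)·(1/3) + (0)·(2/3) = 10/3.
right: (3)·(1/3) + (3)·(2/3) = 3.
low-left: (5)·(1/3) + (9)·(2/3) = 23/3.
The best pure response is low-left with expected payoff 23/3.

23/3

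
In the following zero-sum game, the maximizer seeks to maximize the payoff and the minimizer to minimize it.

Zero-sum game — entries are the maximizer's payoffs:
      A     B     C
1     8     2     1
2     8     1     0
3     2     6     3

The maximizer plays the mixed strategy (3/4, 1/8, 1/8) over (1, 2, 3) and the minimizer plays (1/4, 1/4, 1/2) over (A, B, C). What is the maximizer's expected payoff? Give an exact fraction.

Against (1/4, 1/4, 1/2), each row's expected payoff is 1: 3; 2: 9/4; 3: 7/2.
Taking the (3/4, 1/8, 1/8)-weighted average: (3/4)·(3) + (1/8)·(9/4) + (1/8)·(7/2) = 95/32.

95/32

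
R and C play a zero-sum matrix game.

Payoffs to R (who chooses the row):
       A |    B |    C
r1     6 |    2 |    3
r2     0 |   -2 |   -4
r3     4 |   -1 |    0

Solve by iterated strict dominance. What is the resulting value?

2

Column A is strictly dominated by B for C (2<6, -2<0, -1<4); eliminate A.
Row r3 is strictly dominated by row r1 (2>-1, 3>0); eliminate r3.
Row r2 is strictly dominated by row r1 (2>-2, 3>-4); eliminate r2.
Column C is strictly dominated by B for C (2<3); eliminate C.
Only (r1, B) remains, with payoff 2.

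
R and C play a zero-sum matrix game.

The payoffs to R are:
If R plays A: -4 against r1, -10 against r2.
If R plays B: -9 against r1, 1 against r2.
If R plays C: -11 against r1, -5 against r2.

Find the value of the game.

Row C is strictly dominated by row B, so R never plays it.
The remaining 2×2 game on (A, B) × (r1, r2) has no saddle point. Let R play A with probability p; indifference gives −4p − 9(1−p) = −10p + (1−p), so p = 5/8.
Similarly C's optimal q on r1 is 11/16, and the value is -4·(11/16) + (-10)·(5/16) = -47/8.

-47/8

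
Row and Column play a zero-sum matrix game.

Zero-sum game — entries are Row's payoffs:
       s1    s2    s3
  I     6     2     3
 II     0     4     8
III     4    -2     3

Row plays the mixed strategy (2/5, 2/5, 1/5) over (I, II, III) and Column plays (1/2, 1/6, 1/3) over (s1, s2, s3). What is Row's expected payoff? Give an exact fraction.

18/5

Against (1/2, 1/6, 1/3), each row's expected payoff is I: 13/3; II: 10/3; III: 8/3.
Taking the (2/5, 2/5, 1/5)-weighted average: (2/5)·(13/3) + (2/5)·(10/3) + (1/5)·(8/3) = 18/5.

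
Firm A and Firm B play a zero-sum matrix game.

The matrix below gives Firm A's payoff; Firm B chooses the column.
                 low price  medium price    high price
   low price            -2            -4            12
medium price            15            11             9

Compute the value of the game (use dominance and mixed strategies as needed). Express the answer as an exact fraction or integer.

28/3

Column low price is strictly dominated by medium price for Firm B (it gives Firm A more in every row).
The remaining 2×2 game on (low price, medium price) × (medium price, high price) has no saddle point. Let Firm A play low price with probability p; indifference gives −4p + 11(1−p) = 12p + 9(1−p), so p = 1/9.
Similarly Firm B's optimal q on medium price is 1/6, and the value is -4·(1/6) + (12)·(5/6) = 28/3.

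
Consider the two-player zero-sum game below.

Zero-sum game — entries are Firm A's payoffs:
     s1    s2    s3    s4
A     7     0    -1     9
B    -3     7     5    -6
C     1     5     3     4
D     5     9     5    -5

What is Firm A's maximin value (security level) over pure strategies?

The worst-case payoff for each row is A: -1, B: -6, C: 1, D: -5.
The best of these is 1.

1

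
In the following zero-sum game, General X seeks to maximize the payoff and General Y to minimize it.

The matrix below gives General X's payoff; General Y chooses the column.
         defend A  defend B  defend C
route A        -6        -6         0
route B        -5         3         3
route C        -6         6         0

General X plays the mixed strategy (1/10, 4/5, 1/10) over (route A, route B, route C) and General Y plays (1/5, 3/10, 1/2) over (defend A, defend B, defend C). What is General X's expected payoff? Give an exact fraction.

Against (1/5, 3/10, 1/2), each row's expected payoff is route A: -3; route B: 7/5; route C: 3/5.
Taking the (1/10, 4/5, 1/10)-weighted average: (1/10)·(-3) + (4/5)·(7/5) + (1/10)·(3/5) = 22/25.

22/25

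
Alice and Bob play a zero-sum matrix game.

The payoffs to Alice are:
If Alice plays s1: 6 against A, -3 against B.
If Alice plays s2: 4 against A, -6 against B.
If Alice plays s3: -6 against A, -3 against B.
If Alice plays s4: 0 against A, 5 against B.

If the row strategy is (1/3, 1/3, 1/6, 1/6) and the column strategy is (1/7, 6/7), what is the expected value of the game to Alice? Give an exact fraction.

-41/21

Against (1/7, 6/7), each row's expected payoff is s1: -12/7; s2: -32/7; s3: -24/7; s4: 30/7.
Taking the (1/3, 1/3, 1/6, 1/6)-weighted average: (1/3)·(-12/7) + (1/3)·(-32/7) + (1/6)·(-24/7) + (1/6)·(30/7) = -41/21.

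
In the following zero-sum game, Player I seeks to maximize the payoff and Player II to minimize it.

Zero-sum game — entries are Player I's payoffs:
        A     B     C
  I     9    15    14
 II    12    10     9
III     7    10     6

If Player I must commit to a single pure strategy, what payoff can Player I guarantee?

The worst-case payoff for each row is I: 9, II: 9, III: 6.
The best of these is 9.

9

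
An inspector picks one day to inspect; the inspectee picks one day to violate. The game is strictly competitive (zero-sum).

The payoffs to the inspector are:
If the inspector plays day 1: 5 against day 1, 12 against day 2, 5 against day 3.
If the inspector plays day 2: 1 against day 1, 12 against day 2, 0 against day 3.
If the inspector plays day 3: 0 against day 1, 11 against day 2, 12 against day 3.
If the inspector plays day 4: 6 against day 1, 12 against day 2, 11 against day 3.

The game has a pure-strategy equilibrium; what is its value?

Row minima: 5, 0, 0, 6 → the inspector's maximin is 6.
Column maxima: 6, 12, 12 → the inspectee's minimax is 6.
They coincide at (day 4, day 1), so the value is 6.

6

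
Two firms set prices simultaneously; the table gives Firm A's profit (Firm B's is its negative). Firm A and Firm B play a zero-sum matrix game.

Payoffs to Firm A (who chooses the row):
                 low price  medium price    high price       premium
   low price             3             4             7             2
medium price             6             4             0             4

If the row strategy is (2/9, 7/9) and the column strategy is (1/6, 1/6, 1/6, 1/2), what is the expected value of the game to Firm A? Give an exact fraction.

97/27

Against (1/6, 1/6, 1/6, 1/2), each row's expected payoff is low price: 10/3; medium price: 11/3.
Taking the (2/9, 7/9)-weighted average: (2/9)·(10/3) + (7/9)·(11/3) = 97/27.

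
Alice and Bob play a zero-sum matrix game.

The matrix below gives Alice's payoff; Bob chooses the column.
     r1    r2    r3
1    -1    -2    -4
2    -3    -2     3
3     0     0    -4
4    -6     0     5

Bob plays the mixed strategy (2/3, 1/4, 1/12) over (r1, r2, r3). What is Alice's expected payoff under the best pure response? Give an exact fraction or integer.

1: (-1)·(2/3) + (-2)·(1/4) + (-4)·(1/12) = -3/2.
2: (-3)·(2/3) + (-2)·(1/4) + (3)·(1/12) = -9/4.
3: (0)·(2/3) + (0)·(1/4) + (-4)·(1/12) = -1/3.
4: (-6)·(2/3) + (0)·(1/4) + (5)·(1/12) = -43/12.
The best pure response is 3 with expected payoff -1/3.

-1/3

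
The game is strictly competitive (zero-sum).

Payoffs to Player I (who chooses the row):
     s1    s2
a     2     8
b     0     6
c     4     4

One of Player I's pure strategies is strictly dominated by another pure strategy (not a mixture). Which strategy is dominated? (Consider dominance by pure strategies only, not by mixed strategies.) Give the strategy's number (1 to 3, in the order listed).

2

Compare b with a: 2 > 0, 8 > 6.
So a strictly dominates b for Player I; b is strictly dominated.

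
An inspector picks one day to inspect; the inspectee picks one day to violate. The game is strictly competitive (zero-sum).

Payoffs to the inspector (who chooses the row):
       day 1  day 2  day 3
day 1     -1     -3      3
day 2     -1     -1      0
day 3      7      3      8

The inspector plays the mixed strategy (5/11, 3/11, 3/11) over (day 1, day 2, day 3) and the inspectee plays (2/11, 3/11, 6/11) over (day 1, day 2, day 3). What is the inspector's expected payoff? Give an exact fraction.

Against (2/11, 3/11, 6/11), each row's expected payoff is day 1: 7/11; day 2: -5/11; day 3: 71/11.
Taking the (5/11, 3/11, 3/11)-weighted average: (5/11)·(7/11) + (3/11)·(-5/11) + (3/11)·(71/11) = 233/121.

233/121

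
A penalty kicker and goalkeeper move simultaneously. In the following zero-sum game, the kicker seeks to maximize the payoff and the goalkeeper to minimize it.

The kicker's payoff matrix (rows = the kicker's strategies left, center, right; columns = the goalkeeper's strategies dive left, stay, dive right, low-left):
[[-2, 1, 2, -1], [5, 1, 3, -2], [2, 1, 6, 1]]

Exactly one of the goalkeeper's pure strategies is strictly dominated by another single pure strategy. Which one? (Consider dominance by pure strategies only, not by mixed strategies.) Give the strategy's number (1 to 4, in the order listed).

The goalkeeper prefers columns that give the kicker less. Compare dive right with stay: 1 < 2, 1 < 3, 1 < 6.
So stay strictly dominates dive right for the goalkeeper; dive right is strictly dominated.

3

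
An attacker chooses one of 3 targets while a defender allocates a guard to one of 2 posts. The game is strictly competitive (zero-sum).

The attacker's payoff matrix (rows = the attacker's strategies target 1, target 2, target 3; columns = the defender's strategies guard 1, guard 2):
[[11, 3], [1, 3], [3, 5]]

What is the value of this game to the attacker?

Row target 2 is strictly dominated by row target 3, so the attacker never plays it.
The remaining 2×2 game on (target 1, target 3) × (guard 1, guard 2) has no saddle point. Let the attacker play target 1 with probability p; indifference gives 11p + 3(1−p) = 3p + 5(1−p), so p = 1/5.
Similarly the defender's optimal q on guard 1 is 1/5, and the value is 11·(1/5) + (3)·(4/5) = 23/5.

23/5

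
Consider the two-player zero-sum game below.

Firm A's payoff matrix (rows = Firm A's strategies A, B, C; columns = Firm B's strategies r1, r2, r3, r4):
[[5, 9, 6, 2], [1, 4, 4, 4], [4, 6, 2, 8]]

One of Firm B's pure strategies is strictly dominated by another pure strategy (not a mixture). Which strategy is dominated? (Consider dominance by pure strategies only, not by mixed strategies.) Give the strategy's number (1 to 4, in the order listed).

Firm B prefers columns that give Firm A less. Compare r2 with r1: 5 < 9, 1 < 4, 4 < 6.
So r1 strictly dominates r2 for Firm B; r2 is strictly dominated.

2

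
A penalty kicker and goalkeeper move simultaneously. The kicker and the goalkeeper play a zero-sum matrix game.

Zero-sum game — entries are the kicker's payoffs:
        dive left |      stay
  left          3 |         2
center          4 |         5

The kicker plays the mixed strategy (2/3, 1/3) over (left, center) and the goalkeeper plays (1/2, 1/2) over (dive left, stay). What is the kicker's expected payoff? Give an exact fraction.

19/6

Against (1/2, 1/2), each row's expected payoff is left: 5/2; center: 9/2.
Taking the (2/3, 1/3)-weighted average: (2/3)·(5/2) + (1/3)·(9/2) = 19/6.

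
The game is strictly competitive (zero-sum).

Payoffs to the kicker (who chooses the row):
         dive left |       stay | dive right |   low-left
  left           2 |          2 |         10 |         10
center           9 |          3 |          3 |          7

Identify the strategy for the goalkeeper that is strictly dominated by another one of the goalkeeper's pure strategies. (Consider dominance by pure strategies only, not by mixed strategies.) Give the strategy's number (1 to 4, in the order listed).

4

The goalkeeper prefers columns that give the kicker less. Compare low-left with stay: 2 < 10, 3 < 7.
So stay strictly dominates low-left for the goalkeeper; low-left is strictly dominated.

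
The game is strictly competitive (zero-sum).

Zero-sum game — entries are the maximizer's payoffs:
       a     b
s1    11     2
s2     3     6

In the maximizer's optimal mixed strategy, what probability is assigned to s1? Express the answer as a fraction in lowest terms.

Row minima are 2 and 3, so the maximizer's maximin is 3; column maxima are 11 and 6, so the minimizer's minimax is 6. These differ, so the equilibrium is in mixed strategies.
Let the maximizer play s1 with probability p. The minimizer is indifferent when 11p + 3(1−p) = 2p + 6(1−p), giving p = 1/4.

1/4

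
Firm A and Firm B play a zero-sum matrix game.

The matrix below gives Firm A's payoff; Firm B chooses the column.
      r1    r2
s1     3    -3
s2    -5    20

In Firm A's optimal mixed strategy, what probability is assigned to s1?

Row minima are -3 and -5, so Firm A's maximin is -3; column maxima are 3 and 20, so Firm B's minimax is 3. These differ, so the equilibrium is in mixed strategies.
Let Firm A play s1 with probability p. Firm B is indifferent when 3p − 5(1−p) = −3p + 20(1−p), giving p = 25/31.

25/31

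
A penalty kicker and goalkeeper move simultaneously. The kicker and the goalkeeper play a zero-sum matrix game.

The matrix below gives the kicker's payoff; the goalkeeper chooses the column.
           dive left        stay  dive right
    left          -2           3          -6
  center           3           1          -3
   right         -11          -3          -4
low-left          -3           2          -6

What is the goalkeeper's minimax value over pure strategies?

The worst case (largest entry) in each column is dive left: 3, stay: 3, dive right: -3.
The best (smallest) of these is -3.

-3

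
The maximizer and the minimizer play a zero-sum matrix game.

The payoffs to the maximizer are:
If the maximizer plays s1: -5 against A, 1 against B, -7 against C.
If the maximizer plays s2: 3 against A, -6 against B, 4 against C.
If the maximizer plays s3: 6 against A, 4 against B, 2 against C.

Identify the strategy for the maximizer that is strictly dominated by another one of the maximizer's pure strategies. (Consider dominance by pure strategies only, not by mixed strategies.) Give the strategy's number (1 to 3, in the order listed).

1

Compare s1 with s3: 6 > -5, 4 > 1, 2 > -7.
So s3 strictly dominates s1 for the maximizer; s1 is strictly dominated.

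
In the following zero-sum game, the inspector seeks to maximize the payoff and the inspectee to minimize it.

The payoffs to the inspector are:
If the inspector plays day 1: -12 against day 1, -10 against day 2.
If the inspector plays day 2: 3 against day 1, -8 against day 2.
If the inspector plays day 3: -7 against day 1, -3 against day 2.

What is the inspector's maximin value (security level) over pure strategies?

-7

The worst-case payoff for each row is day 1: -12, day 2: -8, day 3: -7.
The best of these is -7.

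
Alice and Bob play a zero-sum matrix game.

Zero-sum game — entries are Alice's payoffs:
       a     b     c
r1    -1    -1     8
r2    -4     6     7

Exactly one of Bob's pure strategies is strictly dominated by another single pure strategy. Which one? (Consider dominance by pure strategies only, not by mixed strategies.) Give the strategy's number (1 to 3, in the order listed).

Bob prefers columns that give Alice less. Compare c with a: -1 < 8, -4 < 7.
So a strictly dominates c for Bob; c is strictly dominated.

3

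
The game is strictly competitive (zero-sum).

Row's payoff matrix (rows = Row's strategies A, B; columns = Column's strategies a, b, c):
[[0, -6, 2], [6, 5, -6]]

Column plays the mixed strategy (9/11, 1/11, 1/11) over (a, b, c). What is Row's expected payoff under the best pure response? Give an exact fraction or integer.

A: (0)·(9/11) + (-6)·(1/11) + (2)·(1/11) = -4/11.
B: (6)·(9/11) + (5)·(1/11) + (-6)·(1/11) = 53/11.
The best pure response is B with expected payoff 53/11.

53/11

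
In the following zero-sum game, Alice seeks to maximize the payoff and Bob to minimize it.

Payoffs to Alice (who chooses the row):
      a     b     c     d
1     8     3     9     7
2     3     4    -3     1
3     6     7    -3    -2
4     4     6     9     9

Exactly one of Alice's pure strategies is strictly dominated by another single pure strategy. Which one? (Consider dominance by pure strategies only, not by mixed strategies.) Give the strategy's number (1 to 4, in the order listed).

Compare 2 with 4: 4 > 3, 6 > 4, 9 > -3, 9 > 1.
So 4 strictly dominates 2 for Alice; 2 is strictly dominated.

2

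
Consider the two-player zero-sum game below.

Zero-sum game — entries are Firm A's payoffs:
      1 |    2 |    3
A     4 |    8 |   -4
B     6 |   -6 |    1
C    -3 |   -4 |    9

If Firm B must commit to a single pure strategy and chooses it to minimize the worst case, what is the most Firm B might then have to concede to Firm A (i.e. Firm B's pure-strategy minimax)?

The worst case (largest entry) in each column is 1: 6, 2: 8, 3: 9.
The best (smallest) of these is 6.

6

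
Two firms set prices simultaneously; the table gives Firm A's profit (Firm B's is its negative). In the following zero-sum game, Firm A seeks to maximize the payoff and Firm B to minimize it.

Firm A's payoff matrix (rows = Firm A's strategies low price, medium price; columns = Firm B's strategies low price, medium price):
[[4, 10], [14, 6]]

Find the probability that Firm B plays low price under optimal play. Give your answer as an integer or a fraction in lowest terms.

Row minima are 4 and 6, so Firm A's maximin is 6; column maxima are 14 and 10, so Firm B's minimax is 10. These differ, so the equilibrium is in mixed strategies.
Let Firm B play low price with probability q. Firm A is indifferent when 4q + 10(1−q) = 14q + 6(1−q), giving q = 2/7.

2/7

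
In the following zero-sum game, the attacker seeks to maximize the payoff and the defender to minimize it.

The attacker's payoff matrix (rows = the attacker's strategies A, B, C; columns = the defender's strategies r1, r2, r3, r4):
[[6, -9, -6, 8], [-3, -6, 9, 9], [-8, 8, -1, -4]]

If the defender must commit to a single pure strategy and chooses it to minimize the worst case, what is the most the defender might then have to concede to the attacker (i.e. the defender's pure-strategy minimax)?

6

The worst case (largest entry) in each column is r1: 6, r2: 8, r3: 9, r4: 9.
The best (smallest) of these is 6.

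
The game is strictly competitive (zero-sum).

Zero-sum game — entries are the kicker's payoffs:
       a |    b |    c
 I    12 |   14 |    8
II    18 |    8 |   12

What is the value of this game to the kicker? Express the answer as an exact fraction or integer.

52/5

Column a is strictly dominated by c for the goalkeeper (it gives the kicker more in every row).
The remaining 2×2 game on (I, II) × (b, c) has no saddle point. Let the kicker play I with probability p; indifference gives 14p + 8(1−p) = 8p + 12(1−p), so p = 2/5.
Similarly the goalkeeper's optimal q on b is 2/5, and the value is 14·(2/5) + (8)·(3/5) = 52/5.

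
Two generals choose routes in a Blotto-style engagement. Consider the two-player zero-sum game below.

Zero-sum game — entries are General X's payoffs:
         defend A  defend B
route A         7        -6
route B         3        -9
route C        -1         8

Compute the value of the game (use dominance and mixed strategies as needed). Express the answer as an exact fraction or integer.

25/11

Row route B is strictly dominated by row route A, so General X never plays it.
The remaining 2×2 game on (route A, route C) × (defend A, defend B) has no saddle point. Let General X play route A with probability p; indifference gives 7p − (1−p) = −6p + 8(1−p), so p = 9/22.
Similarly General Y's optimal q on defend A is 7/11, and the value is 7·(7/11) + (-6)·(4/11) = 25/11.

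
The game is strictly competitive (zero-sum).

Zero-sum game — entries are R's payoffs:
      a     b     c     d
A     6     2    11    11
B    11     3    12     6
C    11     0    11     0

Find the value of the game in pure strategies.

3

Row minima: 2, 3, 0 → R's maximin is 3.
Column maxima: 11, 3, 12, 11 → C's minimax is 3.
They coincide at (B, b), so the value is 3.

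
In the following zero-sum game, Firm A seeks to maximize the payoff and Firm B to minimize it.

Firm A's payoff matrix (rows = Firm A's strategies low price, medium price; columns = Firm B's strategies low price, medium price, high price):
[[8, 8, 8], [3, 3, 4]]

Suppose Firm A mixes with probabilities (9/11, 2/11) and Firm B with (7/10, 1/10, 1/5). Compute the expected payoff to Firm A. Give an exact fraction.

392/55

Against (7/10, 1/10, 1/5), each row's expected payoff is low price: 8; medium price: 16/5.
Taking the (9/11, 2/11)-weighted average: (9/11)·(8) + (2/11)·(16/5) = 392/55.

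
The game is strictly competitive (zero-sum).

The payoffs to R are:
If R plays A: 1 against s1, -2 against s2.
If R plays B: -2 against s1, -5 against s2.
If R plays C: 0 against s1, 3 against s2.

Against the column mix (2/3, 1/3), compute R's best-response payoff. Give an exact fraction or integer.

A: (1)·(2/3) + (-2)·(1/3) = 0.
B: (-2)·(2/3) + (-5)·(1/3) = -3.
C: (0)·(2/3) + (3)·(1/3) = 1.
The best pure response is C with expected payoff 1.

1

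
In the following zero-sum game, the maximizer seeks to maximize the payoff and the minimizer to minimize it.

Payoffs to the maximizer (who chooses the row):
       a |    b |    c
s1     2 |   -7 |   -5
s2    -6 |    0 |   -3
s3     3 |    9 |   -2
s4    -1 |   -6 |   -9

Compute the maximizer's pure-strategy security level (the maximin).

The worst-case payoff for each row is s1: -7, s2: -6, s3: -2, s4: -9.
The best of these is -2.

-2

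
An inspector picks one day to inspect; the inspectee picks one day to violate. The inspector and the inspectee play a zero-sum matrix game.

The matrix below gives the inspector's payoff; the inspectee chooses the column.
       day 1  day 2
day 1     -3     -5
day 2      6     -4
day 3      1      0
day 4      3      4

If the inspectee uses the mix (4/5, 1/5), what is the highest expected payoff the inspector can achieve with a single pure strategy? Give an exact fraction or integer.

4

day 1: (-3)·(4/5) + (-5)·(1/5) = -17/5.
day 2: (6)·(4/5) + (-4)·(1/5) = 4.
day 3: (1)·(4/5) + (0)·(1/5) = 4/5.
day 4: (3)·(4/5) + (4)·(1/5) = 16/5.
The best pure response is day 2 with expected payoff 4.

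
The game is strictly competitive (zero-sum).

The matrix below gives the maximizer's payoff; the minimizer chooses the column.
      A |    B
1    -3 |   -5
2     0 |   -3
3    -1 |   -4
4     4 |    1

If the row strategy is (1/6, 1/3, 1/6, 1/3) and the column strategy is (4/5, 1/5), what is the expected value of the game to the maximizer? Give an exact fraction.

Against (4/5, 1/5), each row's expected payoff is 1: -17/5; 2: -3/5; 3: -8/5; 4: 17/5.
Taking the (1/6, 1/3, 1/6, 1/3)-weighted average: (1/6)·(-17/5) + (1/3)·(-3/5) + (1/6)·(-8/5) + (1/3)·(17/5) = 1/10.

1/10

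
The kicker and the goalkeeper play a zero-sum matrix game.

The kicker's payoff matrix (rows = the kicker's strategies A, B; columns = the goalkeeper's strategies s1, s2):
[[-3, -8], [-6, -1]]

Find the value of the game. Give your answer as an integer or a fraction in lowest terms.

-9/2

Row minima are -8 and -6, so the kicker's maximin is -6; column maxima are -3 and -1, so the goalkeeper's minimax is -3. These differ, so the equilibrium is in mixed strategies.
Let the kicker play A with probability p. The goalkeeper is indifferent when −3p − 6(1−p) = −8p − (1−p), giving p = 1/2.
Let the goalkeeper play s1 with probability q. The kicker is indifferent when −3q − 8(1−q) = −6q − (1−q), giving q = 7/10.
The value is -3·(7/10) + (-8)·(3/10) = -9/2.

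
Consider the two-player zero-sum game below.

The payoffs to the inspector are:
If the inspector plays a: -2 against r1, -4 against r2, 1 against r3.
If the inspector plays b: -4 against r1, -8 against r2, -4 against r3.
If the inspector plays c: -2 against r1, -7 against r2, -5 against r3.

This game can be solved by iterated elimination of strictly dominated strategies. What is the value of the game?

Column r1 is strictly dominated by r2 for the inspectee (-4<-2, -8<-4, -7<-2); eliminate r1.
Column r3 is strictly dominated by r2 for the inspectee (-4<1, -8<-4, -7<-5); eliminate r3.
Row b is strictly dominated by row a (-4>-8); eliminate b.
Row c is strictly dominated by row a (-4>-7); eliminate c.
Only (a, r2) remains, with payoff -4.

-4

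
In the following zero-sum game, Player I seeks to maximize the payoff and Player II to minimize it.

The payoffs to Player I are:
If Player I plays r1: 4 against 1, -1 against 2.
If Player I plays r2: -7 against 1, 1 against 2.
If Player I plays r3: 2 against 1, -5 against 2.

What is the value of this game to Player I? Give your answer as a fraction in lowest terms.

-3/13

Row r3 is strictly dominated by row r1, so Player I never plays it.
The remaining 2×2 game on (r1, r2) × (1, 2) has no saddle point. Let Player I play r1 with probability p; indifference gives 4p − 7(1−p) = −p + (1−p), so p = 8/13.
Similarly Player II's optimal q on 1 is 2/13, and the value is 4·(2/13) + (-1)·(11/13) = -3/13.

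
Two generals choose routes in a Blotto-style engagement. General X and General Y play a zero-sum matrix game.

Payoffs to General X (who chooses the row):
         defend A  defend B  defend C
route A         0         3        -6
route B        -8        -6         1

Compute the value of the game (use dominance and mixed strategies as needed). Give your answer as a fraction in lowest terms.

Column defend B is strictly dominated by defend A for General Y (it gives General X more in every row).
The remaining 2×2 game on (route A, route B) × (defend A, defend C) has no saddle point. Let General X play route A with probability p; indifference gives −8(1−p) = −6p + (1−p), so p = 3/5.
Similarly General Y's optimal q on defend A is 7/15, and the value is 0·(7/15) + (-6)·(8/15) = -16/5.

-16/5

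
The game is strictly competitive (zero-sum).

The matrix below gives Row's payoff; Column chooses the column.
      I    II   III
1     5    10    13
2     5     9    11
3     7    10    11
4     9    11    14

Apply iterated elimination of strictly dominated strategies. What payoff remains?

9

Column III is strictly dominated by I for Column (5<13, 5<11, 7<11, 9<14); eliminate III.
Column II is strictly dominated by I for Column (5<10, 5<9, 7<10, 9<11); eliminate II.
Row 3 is strictly dominated by row 4 (9>7); eliminate 3.
Row 1 is strictly dominated by row 4 (9>5); eliminate 1.
Row 2 is strictly dominated by row 4 (9>5); eliminate 2.
Only (4, I) remains, with payoff 9.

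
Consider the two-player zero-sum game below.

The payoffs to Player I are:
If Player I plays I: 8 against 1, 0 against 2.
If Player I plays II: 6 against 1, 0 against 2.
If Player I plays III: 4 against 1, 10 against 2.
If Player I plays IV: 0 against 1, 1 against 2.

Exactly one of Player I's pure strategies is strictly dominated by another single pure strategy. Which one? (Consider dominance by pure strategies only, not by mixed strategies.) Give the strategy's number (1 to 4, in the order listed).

4

Compare IV with III: 4 > 0, 10 > 1.
So III strictly dominates IV for Player I; IV is strictly dominated.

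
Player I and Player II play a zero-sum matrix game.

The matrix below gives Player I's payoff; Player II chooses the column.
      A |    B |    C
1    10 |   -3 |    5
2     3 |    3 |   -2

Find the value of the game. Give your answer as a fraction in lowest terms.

9/13

Column A is strictly dominated by C for Player II (it gives Player I more in every row).
The remaining 2×2 game on (1, 2) × (B, C) has no saddle point. Let Player I play 1 with probability p; indifference gives −3p + 3(1−p) = 5p − 2(1−p), so p = 5/13.
Similarly Player II's optimal q on B is 7/13, and the value is -3·(7/13) + (5)·(6/13) = 9/13.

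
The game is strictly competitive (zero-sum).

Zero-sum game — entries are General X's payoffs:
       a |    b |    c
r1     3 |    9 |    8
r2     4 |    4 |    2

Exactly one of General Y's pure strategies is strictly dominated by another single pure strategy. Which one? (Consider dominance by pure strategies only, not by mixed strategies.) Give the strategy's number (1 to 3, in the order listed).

2

General Y prefers columns that give General X less. Compare b with c: 8 < 9, 2 < 4.
So c strictly dominates b for General Y; b is strictly dominated.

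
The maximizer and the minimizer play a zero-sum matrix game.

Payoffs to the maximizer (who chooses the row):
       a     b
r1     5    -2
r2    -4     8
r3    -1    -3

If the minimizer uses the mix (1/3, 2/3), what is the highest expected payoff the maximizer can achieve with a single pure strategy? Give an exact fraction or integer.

4

r1: (5)·(1/3) + (-2)·(2/3) = 1/3.
r2: (-4)·(1/3) + (8)·(2/3) = 4.
r3: (-1)·(1/3) + (-3)·(2/3) = -7/3.
The best pure response is r2 with expected payoff 4.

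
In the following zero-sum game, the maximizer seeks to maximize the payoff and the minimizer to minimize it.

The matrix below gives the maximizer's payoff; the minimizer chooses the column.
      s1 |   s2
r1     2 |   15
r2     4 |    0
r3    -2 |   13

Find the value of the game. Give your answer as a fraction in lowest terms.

60/17

Row r3 is strictly dominated by row r1, so the maximizer never plays it.
The remaining 2×2 game on (r1, r2) × (s1, s2) has no saddle point. Let the maximizer play r1 with probability p; indifference gives 2p + 4(1−p) = 15p, so p = 4/17.
Similarly the minimizer's optimal q on s1 is 15/17, and the value is 2·(15/17) + (15)·(2/17) = 60/17.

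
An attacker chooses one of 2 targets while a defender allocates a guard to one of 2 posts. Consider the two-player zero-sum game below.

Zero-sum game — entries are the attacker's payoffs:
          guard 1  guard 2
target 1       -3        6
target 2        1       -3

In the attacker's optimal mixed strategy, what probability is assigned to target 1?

Row minima are -3 and -3, so the attacker's maximin is -3; column maxima are 1 and 6, so the defender's minimax is 1. These differ, so the equilibrium is in mixed strategies.
Let the attacker play target 1 with probability p. The defender is indifferent when −3p + (1−p) = 6p − 3(1−p), giving p = 4/13.

4/13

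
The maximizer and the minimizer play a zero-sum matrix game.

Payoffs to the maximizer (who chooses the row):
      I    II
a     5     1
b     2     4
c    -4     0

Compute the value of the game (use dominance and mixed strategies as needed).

Row c is strictly dominated by row b, so the maximizer never plays it.
The remaining 2×2 game on (a, b) × (I, II) has no saddle point. Let the maximizer play a with probability p; indifference gives 5p + 2(1−p) = p + 4(1−p), so p = 1/3.
Similarly the minimizer's optimal q on I is 1/2, and the value is 5·(1/2) + (1)·(1/2) = 3.

3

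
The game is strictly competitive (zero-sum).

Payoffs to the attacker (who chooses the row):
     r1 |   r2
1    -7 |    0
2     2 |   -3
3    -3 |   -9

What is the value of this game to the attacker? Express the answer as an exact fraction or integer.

Row 3 is strictly dominated by row 2, so the attacker never plays it.
The remaining 2×2 game on (1, 2) × (r1, r2) has no saddle point. Let the attacker play 1 with probability p; indifference gives −7p + 2(1−p) = −3(1−p), so p = 5/12.
Similarly the defender's optimal q on r1 is 1/4, and the value is -7·(1/4) + (0)·(3/4) = -7/4.

-7/4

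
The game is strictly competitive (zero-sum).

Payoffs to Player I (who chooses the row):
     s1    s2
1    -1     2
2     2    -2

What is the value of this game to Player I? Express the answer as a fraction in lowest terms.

Row minima are -1 and -2, so Player I's maximin is -1; column maxima are 2 and 2, so Player II's minimax is 2. These differ, so the equilibrium is in mixed strategies.
Let Player I play 1 with probability p. Player II is indifferent when −p + 2(1−p) = 2p − 2(1−p), giving p = 4/7.
Let Player II play s1 with probability q. Player I is indifferent when −q + 2(1−q) = 2q − 2(1−q), giving q = 4/7.
The value is -1·(4/7) + (2)·(3/7) = 2/7.

2/7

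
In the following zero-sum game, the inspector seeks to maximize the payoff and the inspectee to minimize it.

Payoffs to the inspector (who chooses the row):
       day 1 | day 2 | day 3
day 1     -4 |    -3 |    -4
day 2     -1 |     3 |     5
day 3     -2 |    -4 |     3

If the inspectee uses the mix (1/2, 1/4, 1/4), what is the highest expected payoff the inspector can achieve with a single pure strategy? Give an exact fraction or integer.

3/2

day 1: (-4)·(1/2) + (-3)·(1/4) + (-4)·(1/4) = -15/4.
day 2: (-1)·(1/2) + (3)·(1/4) + (5)·(1/4) = 3/2.
day 3: (-2)·(1/2) + (-4)·(1/4) + (3)·(1/4) = -5/4.
The best pure response is day 2 with expected payoff 3/2.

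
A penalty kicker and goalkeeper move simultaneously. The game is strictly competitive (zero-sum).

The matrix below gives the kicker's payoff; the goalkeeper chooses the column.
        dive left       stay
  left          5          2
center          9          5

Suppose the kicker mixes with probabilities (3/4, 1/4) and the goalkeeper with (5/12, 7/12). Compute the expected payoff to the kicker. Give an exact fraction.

Against (5/12, 7/12), each row's expected payoff is left: 13/4; center: 20/3.
Taking the (3/4, 1/4)-weighted average: (3/4)·(13/4) + (1/4)·(20/3) = 197/48.

197/48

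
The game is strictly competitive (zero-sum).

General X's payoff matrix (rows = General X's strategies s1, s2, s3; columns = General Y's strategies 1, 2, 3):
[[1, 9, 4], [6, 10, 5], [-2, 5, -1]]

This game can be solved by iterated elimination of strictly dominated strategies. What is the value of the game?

Column 2 is strictly dominated by 1 for General Y (1<9, 6<10, -2<5); eliminate 2.
Row s3 is strictly dominated by row s1 (1>-2, 4>-1); eliminate s3.
Row s1 is strictly dominated by row s2 (6>1, 5>4); eliminate s1.
Column 1 is strictly dominated by 3 for General Y (5<6); eliminate 1.
Only (s2, 3) remains, with payoff 5.

5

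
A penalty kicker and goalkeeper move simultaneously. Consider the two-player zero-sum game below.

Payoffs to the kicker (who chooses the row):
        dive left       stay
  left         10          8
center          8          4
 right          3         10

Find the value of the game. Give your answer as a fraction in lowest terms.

Row center is strictly dominated by row left, so the kicker never plays it.
The remaining 2×2 game on (left, right) × (dive left, stay) has no saddle point. Let the kicker play left with probability p; indifference gives 10p + 3(1−p) = 8p + 10(1−p), so p = 7/9.
Similarly the goalkeeper's optimal q on dive left is 2/9, and the value is 10·(2/9) + (8)·(7/9) = 76/9.

76/9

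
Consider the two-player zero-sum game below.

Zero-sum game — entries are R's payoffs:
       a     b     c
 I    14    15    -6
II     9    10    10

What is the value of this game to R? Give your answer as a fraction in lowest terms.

194/21

Column b is strictly dominated by a for C (it gives R more in every row).
The remaining 2×2 game on (I, II) × (a, c) has no saddle point. Let R play I with probability p; indifference gives 14p + 9(1−p) = −6p + 10(1−p), so p = 1/21.
Similarly C's optimal q on a is 16/21, and the value is 14·(16/21) + (-6)·(5/21) = 194/21.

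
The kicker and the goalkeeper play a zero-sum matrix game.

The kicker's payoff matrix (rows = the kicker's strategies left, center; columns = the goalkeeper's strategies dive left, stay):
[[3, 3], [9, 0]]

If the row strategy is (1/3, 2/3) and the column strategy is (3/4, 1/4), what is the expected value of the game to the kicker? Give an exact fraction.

11/2

Against (3/4, 1/4), each row's expected payoff is left: 3; center: 27/4.
Taking the (1/3, 2/3)-weighted average: (1/3)·(3) + (2/3)·(27/4) = 11/2.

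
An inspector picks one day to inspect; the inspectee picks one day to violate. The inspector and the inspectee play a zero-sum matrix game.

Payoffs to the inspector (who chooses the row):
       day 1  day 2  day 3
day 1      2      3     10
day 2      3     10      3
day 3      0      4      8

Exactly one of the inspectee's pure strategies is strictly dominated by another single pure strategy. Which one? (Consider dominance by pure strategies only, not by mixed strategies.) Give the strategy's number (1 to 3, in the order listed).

2

The inspectee prefers columns that give the inspector less. Compare day 2 with day 1: 2 < 3, 3 < 10, 0 < 4.
So day 1 strictly dominates day 2 for the inspectee; day 2 is strictly dominated.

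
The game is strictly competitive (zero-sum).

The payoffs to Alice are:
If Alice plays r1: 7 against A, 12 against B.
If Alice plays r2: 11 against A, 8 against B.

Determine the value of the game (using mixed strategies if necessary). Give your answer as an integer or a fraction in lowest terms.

19/2

Row minima are 7 and 8, so Alice's maximin is 8; column maxima are 11 and 12, so Bob's minimax is 11. These differ, so the equilibrium is in mixed strategies.
Let Alice play r1 with probability p. Bob is indifferent when 7p + 11(1−p) = 12p + 8(1−p), giving p = 3/8.
Let Bob play A with probability q. Alice is indifferent when 7q + 12(1−q) = 11q + 8(1−q), giving q = 1/2.
The value is 7·(1/2) + (12)·(1/2) = 19/2.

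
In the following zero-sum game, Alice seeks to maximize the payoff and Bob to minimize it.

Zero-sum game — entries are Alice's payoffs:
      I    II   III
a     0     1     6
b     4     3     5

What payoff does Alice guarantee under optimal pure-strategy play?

3

Row minima: 0, 3 → Alice's maximin is 3.
Column maxima: 4, 3, 6 → Bob's minimax is 3.
They coincide at (b, II), so the value is 3.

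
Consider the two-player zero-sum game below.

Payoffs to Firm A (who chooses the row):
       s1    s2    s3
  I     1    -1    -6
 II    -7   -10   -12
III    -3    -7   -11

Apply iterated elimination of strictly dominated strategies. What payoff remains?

Row III is strictly dominated by row I (1>-3, -1>-7, -6>-11); eliminate III.
Row II is strictly dominated by row I (1>-7, -1>-10, -6>-12); eliminate II.
Column s1 is strictly dominated by s2 for Firm B (-1<1); eliminate s1.
Column s2 is strictly dominated by s3 for Firm B (-6<-1); eliminate s2.
Only (I, s3) remains, with payoff -6.

-6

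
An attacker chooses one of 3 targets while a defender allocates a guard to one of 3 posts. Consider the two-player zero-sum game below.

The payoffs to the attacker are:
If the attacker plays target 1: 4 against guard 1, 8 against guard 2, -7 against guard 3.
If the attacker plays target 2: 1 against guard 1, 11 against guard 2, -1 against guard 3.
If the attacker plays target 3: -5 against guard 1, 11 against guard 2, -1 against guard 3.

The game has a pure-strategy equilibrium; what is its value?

-1

Row minima: -7, -1, -5 → the attacker's maximin is -1.
Column maxima: 4, 11, -1 → the defender's minimax is -1.
They coincide at (target 2, guard 3), so the value is -1.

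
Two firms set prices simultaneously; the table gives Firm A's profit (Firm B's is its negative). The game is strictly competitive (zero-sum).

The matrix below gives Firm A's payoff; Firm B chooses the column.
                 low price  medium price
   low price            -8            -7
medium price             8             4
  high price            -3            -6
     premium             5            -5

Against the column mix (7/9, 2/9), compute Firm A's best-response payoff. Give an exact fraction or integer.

64/9

low price: (-8)·(7/9) + (-7)·(2/9) = -70/9.
medium price: (8)·(7/9) + (4)·(2/9) = 64/9.
high price: (-3)·(7/9) + (-6)·(2/9) = -11/3.
premium: (5)·(7/9) + (-5)·(2/9) = 25/9.
The best pure response is medium price with expected payoff 64/9.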